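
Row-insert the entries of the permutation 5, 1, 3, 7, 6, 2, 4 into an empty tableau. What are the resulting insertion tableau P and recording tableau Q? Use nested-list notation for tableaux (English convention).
Insert each entry of the permutation into P by Schensted row insertion, recording in Q the position of each new cell.

Insert 5: appended to row 1. P = [[5]], Q = [[1]].
Insert 1: 1 bumps 5 from row 1; 5 starts row 2. P = [[1], [5]], Q = [[1], [2]].
Insert 3: appended to row 1. P = [[1, 3], [5]], Q = [[1, 3], [2]].
Insert 7: appended to row 1. P = [[1, 3, 7], [5]], Q = [[1, 3, 4], [2]].
Insert 6: 6 bumps 7 from row 1; 7 appends to row 2. P = [[1, 3, 6], [5, 7]], Q = [[1, 3, 4], [2, 5]].
Insert 2: 2 bumps 3 from row 1; 3 bumps 5 from row 2; 5 starts row 3. P = [[1, 2, 6], [3, 7], [5]], Q = [[1, 3, 4], [2, 5], [6]].
Insert 4: 4 bumps 6 from row 1; 6 bumps 7 from row 2; 7 appends to row 3. P = [[1, 2, 4], [3, 6], [5, 7]], Q = [[1, 3, 4], [2, 5], [6, 7]].

So P = [[1, 2, 4], [3, 6], [5, 7]], Q = [[1, 3, 4], [2, 5], [6, 7]].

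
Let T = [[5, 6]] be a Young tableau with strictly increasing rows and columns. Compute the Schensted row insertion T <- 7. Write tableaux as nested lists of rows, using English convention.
7 is larger than every entry of row 1, so it is appended to row 1. The new tableau is [[5, 6, 7]].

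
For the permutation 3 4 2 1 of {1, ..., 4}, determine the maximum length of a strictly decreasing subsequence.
3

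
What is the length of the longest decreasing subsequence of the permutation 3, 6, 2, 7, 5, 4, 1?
4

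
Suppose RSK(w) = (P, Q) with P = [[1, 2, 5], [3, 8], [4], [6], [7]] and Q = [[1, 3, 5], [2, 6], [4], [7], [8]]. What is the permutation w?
Reverse RSK: for i = n, n-1, ..., 1, locate i in Q, remove the corresponding corner cell from P, and reverse-bump its entry up through P; the value ejected from row 1 is w(i).

So w = 7 1 6 4 8 5 3 2.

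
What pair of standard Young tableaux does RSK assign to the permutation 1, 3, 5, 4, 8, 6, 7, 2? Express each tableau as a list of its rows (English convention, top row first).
Insert each entry of the permutation into P by Schensted row insertion, recording in Q the position of each new cell.

Insert 1: appended to row 1. P = [[1]].
Insert 3: appended to row 1. P = [[1, 3]].
Insert 5: appended to row 1. P = [[1, 3, 5]].
Insert 4: 4 bumps 5 from row 1; 5 starts row 2. P = [[1, 3, 4], [5]].
Insert 8: appended to row 1. P = [[1, 3, 4, 8], [5]].
Insert 6: 6 bumps 8 from row 1; 8 appends to row 2. P = [[1, 3, 4, 6], [5, 8]].
Insert 7: appended to row 1. P = [[1, 3, 4, 6, 7], [5, 8]].
Insert 2: 2 bumps 3 from row 1; 3 bumps 5 from row 2; 5 starts row 3. P = [[1, 2, 4, 6, 7], [3, 8], [5]].

So P = [[1, 2, 4, 6, 7], [3, 8], [5]], Q = [[1, 2, 3, 5, 7], [4, 6], [8]].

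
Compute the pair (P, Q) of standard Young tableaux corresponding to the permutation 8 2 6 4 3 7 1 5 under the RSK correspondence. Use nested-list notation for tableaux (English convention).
Insert each entry of the permutation into P by Schensted row insertion, recording in Q the position of each new cell.

Insert 8: appended to row 1. P = [[8]], Q = [[1]].
Insert 2: 2 bumps 8 from row 1; 8 starts row 2. P = [[2], [8]], Q = [[1], [2]].
Insert 6: appended to row 1. P = [[2, 6], [8]], Q = [[1, 3], [2]].
Insert 4: 4 bumps 6 from row 1; 6 bumps 8 from row 2; 8 starts row 3. P = [[2, 4], [6], [8]], Q = [[1, 3], [2], [4]].
Insert 3: 3 bumps 4 from row 1; 4 bumps 6 from row 2; 6 bumps 8 from row 3; 8 starts row 4. P = [[2, 3], [4], [6], [8]], Q = [[1, 3], [2], [4], [5]].
Insert 7: appended to row 1. P = [[2, 3, 7], [4], [6], [8]], Q = [[1, 3, 6], [2], [4], [5]].
Insert 1: 1 bumps 2 from row 1; 2 bumps 4 from row 2; 4 bumps 6 from row 3; 6 bumps 8 from row 4; 8 starts row 5. P = [[1, 3, 7], [2], [4], [6], [8]], Q = [[1, 3, 6], [2], [4], [5], [7]].
Insert 5: 5 bumps 7 from row 1; 7 appends to row 2. P = [[1, 3, 5], [2, 7], [4], [6], [8]], Q = [[1, 3, 6], [2, 8], [4], [5], [7]].

So P = [[1, 3, 5], [2, 7], [4], [6], [8]], Q = [[1, 3, 6], [2, 8], [4], [5], [7]].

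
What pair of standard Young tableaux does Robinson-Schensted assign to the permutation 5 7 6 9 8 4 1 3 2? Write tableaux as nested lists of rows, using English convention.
Insert each entry of the permutation into P by Schensted row insertion, recording in Q the position of each new cell.

Insert 5: appended to row 1. P = [[5]], Q = [[1]].
Insert 7: appended to row 1. P = [[5, 7]], Q = [[1, 2]].
Insert 6: 6 bumps 7 from row 1; 7 starts row 2. P = [[5, 6], [7]], Q = [[1, 2], [3]].
Insert 9: appended to row 1. P = [[5, 6, 9], [7]], Q = [[1, 2, 4], [3]].
Insert 8: 8 bumps 9 from row 1; 9 appends to row 2. P = [[5, 6, 8], [7, 9]], Q = [[1, 2, 4], [3, 5]].
Insert 4: 4 bumps 5 from row 1; 5 bumps 7 from row 2; 7 starts row 3. P = [[4, 6, 8], [5, 9], [7]], Q = [[1, 2, 4], [3, 5], [6]].
Insert 1: 1 bumps 4 from row 1; 4 bumps 5 from row 2; 5 bumps 7 from row 3; 7 starts row 4. P = [[1, 6, 8], [4, 9], [5], [7]], Q = [[1, 2, 4], [3, 5], [6], [7]].
Insert 3: 3 bumps 6 from row 1; 6 bumps 9 from row 2; 9 appends to row 3. P = [[1, 3, 8], [4, 6], [5, 9], [7]], Q = [[1, 2, 4], [3, 5], [6, 8], [7]].
Insert 2: 2 bumps 3 from row 1; 3 bumps 4 from row 2; 4 bumps 5 from row 3; 5 bumps 7 from row 4; 7 starts row 5. P = [[1, 2, 8], [3, 6], [4, 9], [5], [7]], Q = [[1, 2, 4], [3, 5], [6, 8], [7], [9]].

So P = [[1, 2, 8], [3, 6], [4, 9], [5], [7]], Q = [[1, 2, 4], [3, 5], [6, 8], [7], [9]].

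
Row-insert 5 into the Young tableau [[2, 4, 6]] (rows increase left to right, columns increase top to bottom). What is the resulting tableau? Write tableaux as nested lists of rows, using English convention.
In row 1, 5 replaces 6 (the leftmost entry greater than 5); 6 is bumped to row 2. 6 starts a new row 2. The new tableau is [[2, 4, 5], [6]].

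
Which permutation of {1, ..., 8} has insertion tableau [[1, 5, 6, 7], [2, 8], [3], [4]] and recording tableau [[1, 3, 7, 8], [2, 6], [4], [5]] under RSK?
4 3 8 2 1 5 6 7

Reverse the RSK construction: for i from n down to 1, find the cell of Q containing i, remove the entry at that cell from P, and reverse-bump it up through P; the value ejected from row 1 is w(i).

Step i=8: Q has 8 at row 1, column 4; remove that cell from P, ejecting 7. So w(8) = 7. P is now [[1, 5, 6], [2, 8], [3], [4]].
Step i=7: Q has 7 at row 1, column 3; remove that cell from P, ejecting 6. So w(7) = 6. P is now [[1, 5], [2, 8], [3], [4]].
Step i=6: Q has 6 at row 2, column 2; remove 8 from row 2 of P and reverse-bump: 8 enters row 1 and ejects 5. So w(6) = 5. P is now [[1, 8], [2], [3], [4]].
Step i=5: Q has 5 at row 4, column 1; remove 4 from row 4 of P and reverse-bump: 4 enters row 3 and ejects 3; 3 enters row 2 and ejects 2; 2 enters row 1 and ejects 1. So w(5) = 1. P is now [[2, 8], [3], [4]].
Step i=4: Q has 4 at row 3, column 1; remove 4 from row 3 of P and reverse-bump: 4 enters row 2 and ejects 3; 3 enters row 1 and ejects 2. So w(4) = 2. P is now [[3, 8], [4]].
Step i=3: Q has 3 at row 1, column 2; remove that cell from P, ejecting 8. So w(3) = 8. P is now [[3], [4]].
Step i=2: Q has 2 at row 2, column 1; remove 4 from row 2 of P and reverse-bump: 4 enters row 1 and ejects 3. So w(2) = 3. P is now [[4]].
Step i=1: Q has 1 at row 1, column 1; remove that cell from P, ejecting 4. So w(1) = 4. P is now [].

So w = 4 3 8 2 1 5 6 7.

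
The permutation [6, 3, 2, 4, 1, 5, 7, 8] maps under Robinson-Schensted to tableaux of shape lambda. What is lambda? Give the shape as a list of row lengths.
Row-insert each entry into an empty tableau.

After inserting 6: P = [[6]].
After inserting 3: P = [[3], [6]].
After inserting 2: P = [[2], [3], [6]].
After inserting 4: P = [[2, 4], [3], [6]].
After inserting 1: P = [[1, 4], [2], [3], [6]].
After inserting 5: P = [[1, 4, 5], [2], [3], [6]].
After inserting 7: P = [[1, 4, 5, 7], [2], [3], [6]].
After inserting 8: P = [[1, 4, 5, 7, 8], [2], [3], [6]].

The final insertion tableau P = [[1, 4, 5, 7, 8], [2], [3], [6]] has shape [5, 1, 1, 1].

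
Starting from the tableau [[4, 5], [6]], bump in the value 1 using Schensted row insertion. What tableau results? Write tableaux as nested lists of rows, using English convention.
In row 1, 1 replaces 4 (the leftmost entry greater than 1); 4 is bumped to row 2. In row 2, 4 replaces 6 (the leftmost entry greater than 4); 6 is bumped to row 3. 6 starts a new row 3. The new tableau is [[1, 5], [4], [6]].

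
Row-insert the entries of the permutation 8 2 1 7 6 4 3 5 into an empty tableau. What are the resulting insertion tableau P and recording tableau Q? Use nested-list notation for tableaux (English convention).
P = [[1, 3, 5], [2, 4], [6], [7], [8]], Q = [[1, 4, 8], [2, 5], [3], [6], [7]]

Insert each entry of the permutation into P by Schensted row insertion, recording in Q the position of each new cell.

After inserting 8: P = [[8]].
After inserting 2: P = [[2], [8]].
After inserting 1: P = [[1], [2], [8]].
After inserting 7: P = [[1, 7], [2], [8]].
After inserting 6: P = [[1, 6], [2, 7], [8]].
After inserting 4: P = [[1, 4], [2, 6], [7], [8]].
After inserting 3: P = [[1, 3], [2, 4], [6], [7], [8]].
After inserting 5: P = [[1, 3, 5], [2, 4], [6], [7], [8]].

So P = [[1, 3, 5], [2, 4], [6], [7], [8]], Q = [[1, 4, 8], [2, 5], [3], [6], [7]].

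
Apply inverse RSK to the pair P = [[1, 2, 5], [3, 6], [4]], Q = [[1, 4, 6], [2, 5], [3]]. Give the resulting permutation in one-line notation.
4 3 1 6 2 5

Reverse the RSK construction: for i from n down to 1, find the cell of Q containing i, remove the entry at that cell from P, and reverse-bump it up through P; the value ejected from row 1 is w(i).

Step i=6: Q has 6 at row 1, column 3; remove that cell from P, ejecting 5. So w(6) = 5. P is now [[1, 2], [3, 6], [4]].
Step i=5: Q has 5 at row 2, column 2; remove 6 from row 2 of P and reverse-bump: 6 enters row 1 and ejects 2. So w(5) = 2. P is now [[1, 6], [3], [4]].
Step i=4: Q has 4 at row 1, column 2; remove that cell from P, ejecting 6. So w(4) = 6. P is now [[1], [3], [4]].
Step i=3: Q has 3 at row 3, column 1; remove 4 from row 3 of P and reverse-bump: 4 enters row 2 and ejects 3; 3 enters row 1 and ejects 1. So w(3) = 1. P is now [[3], [4]].
Step i=2: Q has 2 at row 2, column 1; remove 4 from row 2 of P and reverse-bump: 4 enters row 1 and ejects 3. So w(2) = 3. P is now [[4]].
Step i=1: Q has 1 at row 1, column 1; remove that cell from P, ejecting 4. So w(1) = 4. P is now [].

So w = 4 3 1 6 2 5.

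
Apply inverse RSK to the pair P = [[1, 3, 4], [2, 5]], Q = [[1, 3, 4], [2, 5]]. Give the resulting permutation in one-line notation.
2 1 3 5 4

Reverse the RSK construction: for i from n down to 1, find the cell of Q containing i, remove the entry at that cell from P, and reverse-bump it up through P; the value ejected from row 1 is w(i).

Step i=5: Q has 5 at row 2, column 2; remove 5 from row 2 of P and reverse-bump: 5 enters row 1 and ejects 4. So w(5) = 4. P is now [[1, 3, 5], [2]].
Step i=4: Q has 4 at row 1, column 3; remove that cell from P, ejecting 5. So w(4) = 5. P is now [[1, 3], [2]].
Step i=3: Q has 3 at row 1, column 2; remove that cell from P, ejecting 3. So w(3) = 3. P is now [[1], [2]].
Step i=2: Q has 2 at row 2, column 1; remove 2 from row 2 of P and reverse-bump: 2 enters row 1 and ejects 1. So w(2) = 1. P is now [[2]].
Step i=1: Q has 1 at row 1, column 1; remove that cell from P, ejecting 2. So w(1) = 2. P is now [].

So w = 2 1 3 5 4.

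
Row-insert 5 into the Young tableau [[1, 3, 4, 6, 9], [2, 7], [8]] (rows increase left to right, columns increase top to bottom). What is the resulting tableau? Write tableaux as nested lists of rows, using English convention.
In row 1, 5 replaces 6 (the leftmost entry greater than 5); 6 is bumped to row 2. In row 2, 6 replaces 7 (the leftmost entry greater than 6); 7 is bumped to row 3. In row 3, 7 replaces 8 (the leftmost entry greater than 7); 8 is bumped to row 4. 8 starts a new row 4. The new tableau is [[1, 3, 4, 5, 9], [2, 6], [7], [8]].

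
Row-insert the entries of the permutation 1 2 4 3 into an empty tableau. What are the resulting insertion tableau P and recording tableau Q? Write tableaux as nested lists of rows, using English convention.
P = [[1, 2, 3], [4]], Q = [[1, 2, 3], [4]]

Insert each entry of the permutation into P by Schensted row insertion, recording in Q the position of each new cell.

Insert 1: appended to row 1. P = [[1]].
Insert 2: appended to row 1. P = [[1, 2]].
Insert 4: appended to row 1. P = [[1, 2, 4]].
Insert 3: 3 bumps 4 from row 1; 4 starts row 2. P = [[1, 2, 3], [4]].

So P = [[1, 2, 3], [4]], Q = [[1, 2, 3], [4]].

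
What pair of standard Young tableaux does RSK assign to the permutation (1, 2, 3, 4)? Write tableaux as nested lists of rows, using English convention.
P = [[1, 2, 3, 4]], Q = [[1, 2, 3, 4]]

Insert each entry of the permutation into P by Schensted row insertion, recording in Q the position of each new cell.

Insert 1: appended to row 1. P = [[1]], Q = [[1]].
Insert 2: appended to row 1. P = [[1, 2]], Q = [[1, 2]].
Insert 3: appended to row 1. P = [[1, 2, 3]], Q = [[1, 2, 3]].
Insert 4: appended to row 1. P = [[1, 2, 3, 4]], Q = [[1, 2, 3, 4]].

So P = [[1, 2, 3, 4]], Q = [[1, 2, 3, 4]].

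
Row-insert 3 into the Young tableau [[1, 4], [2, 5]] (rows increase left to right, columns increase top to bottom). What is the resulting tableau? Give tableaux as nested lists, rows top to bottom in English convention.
[[1, 3], [2, 4], [5]]

In row 1, 3 replaces 4 (the leftmost entry greater than 3); 4 is bumped to row 2. In row 2, 4 replaces 5 (the leftmost entry greater than 4); 5 is bumped to row 3. 5 starts a new row 3. The new tableau is [[1, 3], [2, 4], [5]].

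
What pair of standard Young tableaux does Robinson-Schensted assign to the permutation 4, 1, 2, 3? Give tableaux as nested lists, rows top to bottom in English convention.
P = [[1, 2, 3], [4]], Q = [[1, 3, 4], [2]]

Insert each entry of the permutation into P by Schensted row insertion, recording in Q the position of each new cell.

Insert 4: appended to row 1. P = [[4]].
Insert 1: 1 bumps 4 from row 1; 4 starts row 2. P = [[1], [4]].
Insert 2: appended to row 1. P = [[1, 2], [4]].
Insert 3: appended to row 1. P = [[1, 2, 3], [4]].

So P = [[1, 2, 3], [4]], Q = [[1, 3, 4], [2]].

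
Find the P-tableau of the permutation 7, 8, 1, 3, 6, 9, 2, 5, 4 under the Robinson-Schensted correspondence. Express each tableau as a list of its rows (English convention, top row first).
After inserting 7: P = [[7]].
After inserting 8: P = [[7, 8]].
After inserting 1: P = [[1, 8], [7]].
After inserting 3: P = [[1, 3], [7, 8]].
After inserting 6: P = [[1, 3, 6], [7, 8]].
After inserting 9: P = [[1, 3, 6, 9], [7, 8]].
After inserting 2: P = [[1, 2, 6, 9], [3, 8], [7]].
After inserting 5: P = [[1, 2, 5, 9], [3, 6], [7, 8]].
After inserting 4: P = [[1, 2, 4, 9], [3, 5], [6, 8], [7]].

So P = [[1, 2, 4, 9], [3, 5], [6, 8], [7]].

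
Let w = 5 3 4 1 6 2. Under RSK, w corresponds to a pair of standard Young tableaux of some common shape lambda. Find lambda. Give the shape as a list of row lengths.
Row-insert each entry into an empty tableau.

After inserting 5: P = [[5]].
After inserting 3: P = [[3], [5]].
After inserting 4: P = [[3, 4], [5]].
After inserting 1: P = [[1, 4], [3], [5]].
After inserting 6: P = [[1, 4, 6], [3], [5]].
After inserting 2: P = [[1, 2, 6], [3, 4], [5]].

The final insertion tableau P = [[1, 2, 6], [3, 4], [5]] has shape [3, 2, 1].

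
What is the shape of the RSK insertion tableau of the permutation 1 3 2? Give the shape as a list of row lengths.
[2, 1]

Row-insert each entry into an empty tableau.

After inserting 1: P = [[1]].
After inserting 3: P = [[1, 3]].
After inserting 2: P = [[1, 2], [3]].

The final insertion tableau P = [[1, 2], [3]] has shape [2, 1].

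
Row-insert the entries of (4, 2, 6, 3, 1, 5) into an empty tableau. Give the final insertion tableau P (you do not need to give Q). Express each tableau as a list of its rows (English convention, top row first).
After inserting 4: P = [[4]].
After inserting 2: P = [[2], [4]].
After inserting 6: P = [[2, 6], [4]].
After inserting 3: P = [[2, 3], [4, 6]].
After inserting 1: P = [[1, 3], [2, 6], [4]].
After inserting 5: P = [[1, 3, 5], [2, 6], [4]].

So P = [[1, 3, 5], [2, 6], [4]].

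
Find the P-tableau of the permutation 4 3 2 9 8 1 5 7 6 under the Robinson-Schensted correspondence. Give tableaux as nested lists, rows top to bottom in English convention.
P = [[1, 5, 6], [2, 7], [3, 8], [4, 9]]

After inserting 4: P = [[4]].
After inserting 3: P = [[3], [4]].
After inserting 2: P = [[2], [3], [4]].
After inserting 9: P = [[2, 9], [3], [4]].
After inserting 8: P = [[2, 8], [3, 9], [4]].
After inserting 1: P = [[1, 8], [2, 9], [3], [4]].
After inserting 5: P = [[1, 5], [2, 8], [3, 9], [4]].
After inserting 7: P = [[1, 5, 7], [2, 8], [3, 9], [4]].
After inserting 6: P = [[1, 5, 6], [2, 7], [3, 8], [4, 9]].

So P = [[1, 5, 6], [2, 7], [3, 8], [4, 9]].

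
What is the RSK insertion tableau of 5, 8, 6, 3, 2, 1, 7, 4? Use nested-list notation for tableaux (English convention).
Insert 5: appended to row 1. P = [[5]].
Insert 8: appended to row 1. P = [[5, 8]].
Insert 6: 6 bumps 8 from row 1; 8 starts row 2. P = [[5, 6], [8]].
Insert 3: 3 bumps 5 from row 1; 5 bumps 8 from row 2; 8 starts row 3. P = [[3, 6], [5], [8]].
Insert 2: 2 bumps 3 from row 1; 3 bumps 5 from row 2; 5 bumps 8 from row 3; 8 starts row 4. P = [[2, 6], [3], [5], [8]].
Insert 1: 1 bumps 2 from row 1; 2 bumps 3 from row 2; 3 bumps 5 from row 3; 5 bumps 8 from row 4; 8 starts row 5. P = [[1, 6], [2], [3], [5], [8]].
Insert 7: appended to row 1. P = [[1, 6, 7], [2], [3], [5], [8]].
Insert 4: 4 bumps 6 from row 1; 6 appends to row 2. P = [[1, 4, 7], [2, 6], [3], [5], [8]].

So P = [[1, 4, 7], [2, 6], [3], [5], [8]].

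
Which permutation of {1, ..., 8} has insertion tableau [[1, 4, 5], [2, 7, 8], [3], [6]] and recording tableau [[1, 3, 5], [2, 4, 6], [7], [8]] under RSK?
6 3 7 4 8 5 2 1

Reverse the RSK construction: for i from n down to 1, find the cell of Q containing i, remove the entry at that cell from P, and reverse-bump it up through P; the value ejected from row 1 is w(i).

Step i=8: Q has 8 at row 4, column 1; remove 6 from row 4 of P and reverse-bump: 6 enters row 3 and ejects 3; 3 enters row 2 and ejects 2; 2 enters row 1 and ejects 1. So w(8) = 1. P is now [[2, 4, 5], [3, 7, 8], [6]].
Step i=7: Q has 7 at row 3, column 1; remove 6 from row 3 of P and reverse-bump: 6 enters row 2 and ejects 3; 3 enters row 1 and ejects 2. So w(7) = 2. P is now [[3, 4, 5], [6, 7, 8]].
Step i=6: Q has 6 at row 2, column 3; remove 8 from row 2 of P and reverse-bump: 8 enters row 1 and ejects 5. So w(6) = 5. P is now [[3, 4, 8], [6, 7]].
Step i=5: Q has 5 at row 1, column 3; remove that cell from P, ejecting 8. So w(5) = 8. P is now [[3, 4], [6, 7]].
Step i=4: Q has 4 at row 2, column 2; remove 7 from row 2 of P and reverse-bump: 7 enters row 1 and ejects 4. So w(4) = 4. P is now [[3, 7], [6]].
Step i=3: Q has 3 at row 1, column 2; remove that cell from P, ejecting 7. So w(3) = 7. P is now [[3], [6]].
Step i=2: Q has 2 at row 2, column 1; remove 6 from row 2 of P and reverse-bump: 6 enters row 1 and ejects 3. So w(2) = 3. P is now [[6]].
Step i=1: Q has 1 at row 1, column 1; remove that cell from P, ejecting 6. So w(1) = 6. P is now [].

So w = 6 3 7 4 8 5 2 1.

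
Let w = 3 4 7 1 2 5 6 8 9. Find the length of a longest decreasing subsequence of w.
2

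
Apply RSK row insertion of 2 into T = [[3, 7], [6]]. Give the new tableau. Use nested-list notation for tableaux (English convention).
In row 1, 2 replaces 3 (the leftmost entry greater than 2); 3 is bumped to row 2. In row 2, 3 replaces 6 (the leftmost entry greater than 3); 6 is bumped to row 3. 6 starts a new row 3. The new tableau is [[2, 7], [3], [6]].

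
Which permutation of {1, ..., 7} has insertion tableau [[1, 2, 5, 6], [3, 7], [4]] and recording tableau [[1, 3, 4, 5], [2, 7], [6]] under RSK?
Reverse the RSK construction: for i from n down to 1, find the cell of Q containing i, remove the entry at that cell from P, and reverse-bump it up through P; the value ejected from row 1 is w(i).

Step i=7: Q has 7 at row 2, column 2; remove 7 from row 2 of P and reverse-bump: 7 enters row 1 and ejects 6. So w(7) = 6. P is now [[1, 2, 5, 7], [3], [4]].
Step i=6: Q has 6 at row 3, column 1; remove 4 from row 3 of P and reverse-bump: 4 enters row 2 and ejects 3; 3 enters row 1 and ejects 2. So w(6) = 2. P is now [[1, 3, 5, 7], [4]].
Step i=5: Q has 5 at row 1, column 4; remove that cell from P, ejecting 7. So w(5) = 7. P is now [[1, 3, 5], [4]].
Step i=4: Q has 4 at row 1, column 3; remove that cell from P, ejecting 5. So w(4) = 5. P is now [[1, 3], [4]].
Step i=3: Q has 3 at row 1, column 2; remove that cell from P, ejecting 3. So w(3) = 3. P is now [[1], [4]].
Step i=2: Q has 2 at row 2, column 1; remove 4 from row 2 of P and reverse-bump: 4 enters row 1 and ejects 1. So w(2) = 1. P is now [[4]].
Step i=1: Q has 1 at row 1, column 1; remove that cell from P, ejecting 4. So w(1) = 4. P is now [].

So w = 4 1 3 5 7 2 6.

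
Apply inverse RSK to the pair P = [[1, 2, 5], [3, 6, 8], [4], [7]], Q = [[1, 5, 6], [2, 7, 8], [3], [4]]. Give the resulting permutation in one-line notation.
7 4 3 1 6 8 2 5

Reverse the RSK construction: for i from n down to 1, find the cell of Q containing i, remove the entry at that cell from P, and reverse-bump it up through P; the value ejected from row 1 is w(i).

Step i=8: Q has 8 at row 2, column 3; remove 8 from row 2 of P and reverse-bump: 8 enters row 1 and ejects 5. So w(8) = 5. P is now [[1, 2, 8], [3, 6], [4], [7]].
Step i=7: Q has 7 at row 2, column 2; remove 6 from row 2 of P and reverse-bump: 6 enters row 1 and ejects 2. So w(7) = 2. P is now [[1, 6, 8], [3], [4], [7]].
Step i=6: Q has 6 at row 1, column 3; remove that cell from P, ejecting 8. So w(6) = 8. P is now [[1, 6], [3], [4], [7]].
Step i=5: Q has 5 at row 1, column 2; remove that cell from P, ejecting 6. So w(5) = 6. P is now [[1], [3], [4], [7]].
Step i=4: Q has 4 at row 4, column 1; remove 7 from row 4 of P and reverse-bump: 7 enters row 3 and ejects 4; 4 enters row 2 and ejects 3; 3 enters row 1 and ejects 1. So w(4) = 1. P is now [[3], [4], [7]].
Step i=3: Q has 3 at row 3, column 1; remove 7 from row 3 of P and reverse-bump: 7 enters row 2 and ejects 4; 4 enters row 1 and ejects 3. So w(3) = 3. P is now [[4], [7]].
Step i=2: Q has 2 at row 2, column 1; remove 7 from row 2 of P and reverse-bump: 7 enters row 1 and ejects 4. So w(2) = 4. P is now [[7]].
Step i=1: Q has 1 at row 1, column 1; remove that cell from P, ejecting 7. So w(1) = 7. P is now [].

So w = 7 4 3 1 6 8 2 5.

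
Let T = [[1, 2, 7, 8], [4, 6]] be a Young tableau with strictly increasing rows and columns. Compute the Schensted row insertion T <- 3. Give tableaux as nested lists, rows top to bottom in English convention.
In row 1, 3 replaces 7 (the leftmost entry greater than 3); 7 is bumped to row 2. 7 is appended to row 2. The new tableau is [[1, 2, 3, 8], [4, 6, 7]].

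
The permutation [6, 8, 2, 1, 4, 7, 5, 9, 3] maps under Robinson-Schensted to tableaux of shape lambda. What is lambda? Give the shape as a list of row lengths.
RSK row insertion gives P = [[1, 3, 5, 9], [2, 4], [6, 7], [8]], which has shape [4, 2, 2, 1].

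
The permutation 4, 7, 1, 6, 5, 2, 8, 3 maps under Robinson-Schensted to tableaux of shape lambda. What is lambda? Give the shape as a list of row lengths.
[3, 3, 1, 1]

Row-insert each entry into an empty tableau.

After inserting 4: P = [[4]].
After inserting 7: P = [[4, 7]].
After inserting 1: P = [[1, 7], [4]].
After inserting 6: P = [[1, 6], [4, 7]].
After inserting 5: P = [[1, 5], [4, 6], [7]].
After inserting 2: P = [[1, 2], [4, 5], [6], [7]].
After inserting 8: P = [[1, 2, 8], [4, 5], [6], [7]].
After inserting 3: P = [[1, 2, 3], [4, 5, 8], [6], [7]].

The final insertion tableau P = [[1, 2, 3], [4, 5, 8], [6], [7]] has shape [3, 3, 1, 1].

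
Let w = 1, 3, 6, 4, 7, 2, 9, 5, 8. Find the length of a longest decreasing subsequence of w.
3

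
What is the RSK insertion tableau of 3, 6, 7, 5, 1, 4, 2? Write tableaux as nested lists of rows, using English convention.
Insert 3: appended to row 1. P = [[3]].
Insert 6: appended to row 1. P = [[3, 6]].
Insert 7: appended to row 1. P = [[3, 6, 7]].
Insert 5: 5 bumps 6 from row 1; 6 starts row 2. P = [[3, 5, 7], [6]].
Insert 1: 1 bumps 3 from row 1; 3 bumps 6 from row 2; 6 starts row 3. P = [[1, 5, 7], [3], [6]].
Insert 4: 4 bumps 5 from row 1; 5 appends to row 2. P = [[1, 4, 7], [3, 5], [6]].
Insert 2: 2 bumps 4 from row 1; 4 bumps 5 from row 2; 5 bumps 6 from row 3; 6 starts row 4. P = [[1, 2, 7], [3, 4], [5], [6]].

So P = [[1, 2, 7], [3, 4], [5], [6]].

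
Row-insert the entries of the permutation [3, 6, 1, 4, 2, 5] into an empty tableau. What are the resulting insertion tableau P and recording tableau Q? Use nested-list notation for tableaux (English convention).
P = [[1, 2, 5], [3, 4], [6]], Q = [[1, 2, 6], [3, 4], [5]]

Insert each entry of the permutation into P by Schensted row insertion, recording in Q the position of each new cell.

Insert 3: appended to row 1. P = [[3]].
Insert 6: appended to row 1. P = [[3, 6]].
Insert 1: 1 bumps 3 from row 1; 3 starts row 2. P = [[1, 6], [3]].
Insert 4: 4 bumps 6 from row 1; 6 appends to row 2. P = [[1, 4], [3, 6]].
Insert 2: 2 bumps 4 from row 1; 4 bumps 6 from row 2; 6 starts row 3. P = [[1, 2], [3, 4], [6]].
Insert 5: appended to row 1. P = [[1, 2, 5], [3, 4], [6]].

So P = [[1, 2, 5], [3, 4], [6]], Q = [[1, 2, 6], [3, 4], [5]].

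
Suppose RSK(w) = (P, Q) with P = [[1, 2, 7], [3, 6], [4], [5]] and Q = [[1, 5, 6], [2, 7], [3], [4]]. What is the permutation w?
Reverse the RSK construction: for i from n down to 1, find the cell of Q containing i, remove the entry at that cell from P, and reverse-bump it up through P; the value ejected from row 1 is w(i).

Step i=7: Q has 7 at row 2, column 2; remove 6 from row 2 of P and reverse-bump: 6 enters row 1 and ejects 2. So w(7) = 2. P is now [[1, 6, 7], [3], [4], [5]].
Step i=6: Q has 6 at row 1, column 3; remove that cell from P, ejecting 7. So w(6) = 7. P is now [[1, 6], [3], [4], [5]].
Step i=5: Q has 5 at row 1, column 2; remove that cell from P, ejecting 6. So w(5) = 6. P is now [[1], [3], [4], [5]].
Step i=4: Q has 4 at row 4, column 1; remove 5 from row 4 of P and reverse-bump: 5 enters row 3 and ejects 4; 4 enters row 2 and ejects 3; 3 enters row 1 and ejects 1. So w(4) = 1. P is now [[3], [4], [5]].
Step i=3: Q has 3 at row 3, column 1; remove 5 from row 3 of P and reverse-bump: 5 enters row 2 and ejects 4; 4 enters row 1 and ejects 3. So w(3) = 3. P is now [[4], [5]].
Step i=2: Q has 2 at row 2, column 1; remove 5 from row 2 of P and reverse-bump: 5 enters row 1 and ejects 4. So w(2) = 4. P is now [[5]].
Step i=1: Q has 1 at row 1, column 1; remove that cell from P, ejecting 5. So w(1) = 5. P is now [].

So w = 5 4 3 1 6 7 2.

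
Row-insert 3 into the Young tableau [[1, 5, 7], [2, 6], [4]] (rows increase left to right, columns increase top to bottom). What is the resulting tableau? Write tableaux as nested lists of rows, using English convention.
In row 1, 3 replaces 5 (the leftmost entry greater than 3); 5 is bumped to row 2. In row 2, 5 replaces 6 (the leftmost entry greater than 5); 6 is bumped to row 3. 6 is appended to row 3. The new tableau is [[1, 3, 7], [2, 5], [4, 6]].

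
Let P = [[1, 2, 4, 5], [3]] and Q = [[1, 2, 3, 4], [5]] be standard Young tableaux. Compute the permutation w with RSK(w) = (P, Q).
Reverse the RSK construction: for i from n down to 1, find the cell of Q containing i, remove the entry at that cell from P, and reverse-bump it up through P; the value ejected from row 1 is w(i).

Step i=5: Q has 5 at row 2, column 1; remove 3 from row 2 of P and reverse-bump: 3 enters row 1 and ejects 2. So w(5) = 2. P is now [[1, 3, 4, 5]].
Step i=4: Q has 4 at row 1, column 4; remove that cell from P, ejecting 5. So w(4) = 5. P is now [[1, 3, 4]].
Step i=3: Q has 3 at row 1, column 3; remove that cell from P, ejecting 4. So w(3) = 4. P is now [[1, 3]].
Step i=2: Q has 2 at row 1, column 2; remove that cell from P, ejecting 3. So w(2) = 3. P is now [[1]].
Step i=1: Q has 1 at row 1, column 1; remove that cell from P, ejecting 1. So w(1) = 1. P is now [].

So w = 1 3 4 5 2.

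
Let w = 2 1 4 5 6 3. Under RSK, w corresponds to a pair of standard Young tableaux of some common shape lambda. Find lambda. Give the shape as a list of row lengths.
Row-insert each entry into an empty tableau.

After inserting 2: P = [[2]].
After inserting 1: P = [[1], [2]].
After inserting 4: P = [[1, 4], [2]].
After inserting 5: P = [[1, 4, 5], [2]].
After inserting 6: P = [[1, 4, 5, 6], [2]].
After inserting 3: P = [[1, 3, 5, 6], [2, 4]].

The final insertion tableau P = [[1, 3, 5, 6], [2, 4]] has shape [4, 2].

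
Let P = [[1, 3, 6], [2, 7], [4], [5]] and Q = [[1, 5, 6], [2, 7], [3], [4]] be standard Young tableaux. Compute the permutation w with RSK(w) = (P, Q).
Reverse the RSK construction: for i from n down to 1, find the cell of Q containing i, remove the entry at that cell from P, and reverse-bump it up through P; the value ejected from row 1 is w(i).

Step i=7: Q has 7 at row 2, column 2; remove 7 from row 2 of P and reverse-bump: 7 enters row 1 and ejects 6. So w(7) = 6. P is now [[1, 3, 7], [2], [4], [5]].
Step i=6: Q has 6 at row 1, column 3; remove that cell from P, ejecting 7. So w(6) = 7. P is now [[1, 3], [2], [4], [5]].
Step i=5: Q has 5 at row 1, column 2; remove that cell from P, ejecting 3. So w(5) = 3. P is now [[1], [2], [4], [5]].
Step i=4: Q has 4 at row 4, column 1; remove 5 from row 4 of P and reverse-bump: 5 enters row 3 and ejects 4; 4 enters row 2 and ejects 2; 2 enters row 1 and ejects 1. So w(4) = 1. P is now [[2], [4], [5]].
Step i=3: Q has 3 at row 3, column 1; remove 5 from row 3 of P and reverse-bump: 5 enters row 2 and ejects 4; 4 enters row 1 and ejects 2. So w(3) = 2. P is now [[4], [5]].
Step i=2: Q has 2 at row 2, column 1; remove 5 from row 2 of P and reverse-bump: 5 enters row 1 and ejects 4. So w(2) = 4. P is now [[5]].
Step i=1: Q has 1 at row 1, column 1; remove that cell from P, ejecting 5. So w(1) = 5. P is now [].

So w = 5 4 2 1 3 7 6.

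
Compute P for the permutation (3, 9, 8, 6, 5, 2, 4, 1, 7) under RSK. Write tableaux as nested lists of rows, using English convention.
P = [[1, 4, 7], [2, 5], [3], [6], [8], [9]]

Insert 3: appended to row 1. P = [[3]].
Insert 9: appended to row 1. P = [[3, 9]].
Insert 8: 8 bumps 9 from row 1; 9 starts row 2. P = [[3, 8], [9]].
Insert 6: 6 bumps 8 from row 1; 8 bumps 9 from row 2; 9 starts row 3. P = [[3, 6], [8], [9]].
Insert 5: 5 bumps 6 from row 1; 6 bumps 8 from row 2; 8 bumps 9 from row 3; 9 starts row 4. P = [[3, 5], [6], [8], [9]].
Insert 2: 2 bumps 3 from row 1; 3 bumps 6 from row 2; 6 bumps 8 from row 3; 8 bumps 9 from row 4; 9 starts row 5. P = [[2, 5], [3], [6], [8], [9]].
Insert 4: 4 bumps 5 from row 1; 5 appends to row 2. P = [[2, 4], [3, 5], [6], [8], [9]].
Insert 1: 1 bumps 2 from row 1; 2 bumps 3 from row 2; 3 bumps 6 from row 3; 6 bumps 8 from row 4; 8 bumps 9 from row 5; 9 starts row 6. P = [[1, 4], [2, 5], [3], [6], [8], [9]].
Insert 7: appended to row 1. P = [[1, 4, 7], [2, 5], [3], [6], [8], [9]].

So P = [[1, 4, 7], [2, 5], [3], [6], [8], [9]].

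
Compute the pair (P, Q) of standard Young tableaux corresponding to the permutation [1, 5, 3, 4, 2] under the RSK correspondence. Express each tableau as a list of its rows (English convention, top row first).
Insert each entry of the permutation into P by Schensted row insertion, recording in Q the position of each new cell.

Insert 1: appended to row 1. P = [[1]], Q = [[1]].
Insert 5: appended to row 1. P = [[1, 5]], Q = [[1, 2]].
Insert 3: 3 bumps 5 from row 1; 5 starts row 2. P = [[1, 3], [5]], Q = [[1, 2], [3]].
Insert 4: appended to row 1. P = [[1, 3, 4], [5]], Q = [[1, 2, 4], [3]].
Insert 2: 2 bumps 3 from row 1; 3 bumps 5 from row 2; 5 starts row 3. P = [[1, 2, 4], [3], [5]], Q = [[1, 2, 4], [3], [5]].

So P = [[1, 2, 4], [3], [5]], Q = [[1, 2, 4], [3], [5]].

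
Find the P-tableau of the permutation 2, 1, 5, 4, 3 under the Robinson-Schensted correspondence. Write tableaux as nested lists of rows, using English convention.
Insert 2: appended to row 1. P = [[2]].
Insert 1: 1 bumps 2 from row 1; 2 starts row 2. P = [[1], [2]].
Insert 5: appended to row 1. P = [[1, 5], [2]].
Insert 4: 4 bumps 5 from row 1; 5 appends to row 2. P = [[1, 4], [2, 5]].
Insert 3: 3 bumps 4 from row 1; 4 bumps 5 from row 2; 5 starts row 3. P = [[1, 3], [2, 4], [5]].

So P = [[1, 3], [2, 4], [5]].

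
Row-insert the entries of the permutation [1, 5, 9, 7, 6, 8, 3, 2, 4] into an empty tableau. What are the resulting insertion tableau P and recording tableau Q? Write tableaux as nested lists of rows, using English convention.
P = [[1, 2, 4, 8], [3, 6], [5], [7], [9]], Q = [[1, 2, 3, 6], [4, 9], [5], [7], [8]]

Insert each entry of the permutation into P by Schensted row insertion, recording in Q the position of each new cell.

Insert 1: appended to row 1. P = [[1]].
Insert 5: appended to row 1. P = [[1, 5]].
Insert 9: appended to row 1. P = [[1, 5, 9]].
Insert 7: 7 bumps 9 from row 1; 9 starts row 2. P = [[1, 5, 7], [9]].
Insert 6: 6 bumps 7 from row 1; 7 bumps 9 from row 2; 9 starts row 3. P = [[1, 5, 6], [7], [9]].
Insert 8: appended to row 1. P = [[1, 5, 6, 8], [7], [9]].
Insert 3: 3 bumps 5 from row 1; 5 bumps 7 from row 2; 7 bumps 9 from row 3; 9 starts row 4. P = [[1, 3, 6, 8], [5], [7], [9]].
Insert 2: 2 bumps 3 from row 1; 3 bumps 5 from row 2; 5 bumps 7 from row 3; 7 bumps 9 from row 4; 9 starts row 5. P = [[1, 2, 6, 8], [3], [5], [7], [9]].
Insert 4: 4 bumps 6 from row 1; 6 appends to row 2. P = [[1, 2, 4, 8], [3, 6], [5], [7], [9]].

So P = [[1, 2, 4, 8], [3, 6], [5], [7], [9]], Q = [[1, 2, 3, 6], [4, 9], [5], [7], [8]].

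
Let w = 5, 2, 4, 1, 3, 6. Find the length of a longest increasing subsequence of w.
3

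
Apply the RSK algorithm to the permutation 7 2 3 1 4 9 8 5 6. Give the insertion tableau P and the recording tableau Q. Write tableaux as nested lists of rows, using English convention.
Insert each entry of the permutation into P by Schensted row insertion, recording in Q the position of each new cell.

Insert 7: appended to row 1. P = [[7]].
Insert 2: 2 bumps 7 from row 1; 7 starts row 2. P = [[2], [7]].
Insert 3: appended to row 1. P = [[2, 3], [7]].
Insert 1: 1 bumps 2 from row 1; 2 bumps 7 from row 2; 7 starts row 3. P = [[1, 3], [2], [7]].
Insert 4: appended to row 1. P = [[1, 3, 4], [2], [7]].
Insert 9: appended to row 1. P = [[1, 3, 4, 9], [2], [7]].
Insert 8: 8 bumps 9 from row 1; 9 appends to row 2. P = [[1, 3, 4, 8], [2, 9], [7]].
Insert 5: 5 bumps 8 from row 1; 8 bumps 9 from row 2; 9 appends to row 3. P = [[1, 3, 4, 5], [2, 8], [7, 9]].
Insert 6: appended to row 1. P = [[1, 3, 4, 5, 6], [2, 8], [7, 9]].

So P = [[1, 3, 4, 5, 6], [2, 8], [7, 9]], Q = [[1, 3, 5, 6, 9], [2, 7], [4, 8]].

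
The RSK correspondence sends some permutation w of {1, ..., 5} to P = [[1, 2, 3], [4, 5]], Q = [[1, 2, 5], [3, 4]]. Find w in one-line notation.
4 5 1 2 3

Reverse the RSK construction: for i from n down to 1, find the cell of Q containing i, remove the entry at that cell from P, and reverse-bump it up through P; the value ejected from row 1 is w(i).

Step i=5: Q has 5 at row 1, column 3; remove that cell from P, ejecting 3. So w(5) = 3. P is now [[1, 2], [4, 5]].
Step i=4: Q has 4 at row 2, column 2; remove 5 from row 2 of P and reverse-bump: 5 enters row 1 and ejects 2. So w(4) = 2. P is now [[1, 5], [4]].
Step i=3: Q has 3 at row 2, column 1; remove 4 from row 2 of P and reverse-bump: 4 enters row 1 and ejects 1. So w(3) = 1. P is now [[4, 5]].
Step i=2: Q has 2 at row 1, column 2; remove that cell from P, ejecting 5. So w(2) = 5. P is now [[4]].
Step i=1: Q has 1 at row 1, column 1; remove that cell from P, ejecting 4. So w(1) = 4. P is now [].

So w = 4 5 1 2 3.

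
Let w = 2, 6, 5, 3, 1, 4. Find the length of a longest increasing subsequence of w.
3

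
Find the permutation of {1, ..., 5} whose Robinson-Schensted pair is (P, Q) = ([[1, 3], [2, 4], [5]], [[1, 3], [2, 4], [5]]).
2 1 5 4 3

Reverse the RSK construction: for i from n down to 1, find the cell of Q containing i, remove the entry at that cell from P, and reverse-bump it up through P; the value ejected from row 1 is w(i).

Step i=5: Q has 5 at row 3, column 1; remove 5 from row 3 of P and reverse-bump: 5 enters row 2 and ejects 4; 4 enters row 1 and ejects 3. So w(5) = 3. P is now [[1, 4], [2, 5]].
Step i=4: Q has 4 at row 2, column 2; remove 5 from row 2 of P and reverse-bump: 5 enters row 1 and ejects 4. So w(4) = 4. P is now [[1, 5], [2]].
Step i=3: Q has 3 at row 1, column 2; remove that cell from P, ejecting 5. So w(3) = 5. P is now [[1], [2]].
Step i=2: Q has 2 at row 2, column 1; remove 2 from row 2 of P and reverse-bump: 2 enters row 1 and ejects 1. So w(2) = 1. P is now [[2]].
Step i=1: Q has 1 at row 1, column 1; remove that cell from P, ejecting 2. So w(1) = 2. P is now [].

So w = 2 1 5 4 3.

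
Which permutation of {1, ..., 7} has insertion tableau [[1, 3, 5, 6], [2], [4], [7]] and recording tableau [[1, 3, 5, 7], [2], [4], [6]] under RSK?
7 2 4 3 5 1 6

Reverse RSK: for i = n, n-1, ..., 1, locate i in Q, remove the corresponding corner cell from P, and reverse-bump its entry up through P; the value ejected from row 1 is w(i).

So w = 7 2 4 3 5 1 6.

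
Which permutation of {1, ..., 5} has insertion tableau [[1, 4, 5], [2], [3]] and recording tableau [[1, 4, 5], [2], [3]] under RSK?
3 2 1 4 5

Reverse the RSK construction: for i from n down to 1, find the cell of Q containing i, remove the entry at that cell from P, and reverse-bump it up through P; the value ejected from row 1 is w(i).

Step i=5: Q has 5 at row 1, column 3; remove that cell from P, ejecting 5. So w(5) = 5. P is now [[1, 4], [2], [3]].
Step i=4: Q has 4 at row 1, column 2; remove that cell from P, ejecting 4. So w(4) = 4. P is now [[1], [2], [3]].
Step i=3: Q has 3 at row 3, column 1; remove 3 from row 3 of P and reverse-bump: 3 enters row 2 and ejects 2; 2 enters row 1 and ejects 1. So w(3) = 1. P is now [[2], [3]].
Step i=2: Q has 2 at row 2, column 1; remove 3 from row 2 of P and reverse-bump: 3 enters row 1 and ejects 2. So w(2) = 2. P is now [[3]].
Step i=1: Q has 1 at row 1, column 1; remove that cell from P, ejecting 3. So w(1) = 3. P is now [].

So w = 3 2 1 4 5.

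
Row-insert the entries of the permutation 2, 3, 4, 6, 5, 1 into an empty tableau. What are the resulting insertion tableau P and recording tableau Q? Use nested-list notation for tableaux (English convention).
P = [[1, 3, 4, 5], [2], [6]], Q = [[1, 2, 3, 4], [5], [6]]

Insert each entry of the permutation into P by Schensted row insertion, recording in Q the position of each new cell.

After inserting 2: P = [[2]].
After inserting 3: P = [[2, 3]].
After inserting 4: P = [[2, 3, 4]].
After inserting 6: P = [[2, 3, 4, 6]].
After inserting 5: P = [[2, 3, 4, 5], [6]].
After inserting 1: P = [[1, 3, 4, 5], [2], [6]].

So P = [[1, 3, 4, 5], [2], [6]], Q = [[1, 2, 3, 4], [5], [6]].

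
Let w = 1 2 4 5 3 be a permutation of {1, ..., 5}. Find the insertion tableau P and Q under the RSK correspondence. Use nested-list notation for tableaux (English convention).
Insert each entry of the permutation into P by Schensted row insertion, recording in Q the position of each new cell.

Insert 1: appended to row 1. P = [[1]].
Insert 2: appended to row 1. P = [[1, 2]].
Insert 4: appended to row 1. P = [[1, 2, 4]].
Insert 5: appended to row 1. P = [[1, 2, 4, 5]].
Insert 3: 3 bumps 4 from row 1; 4 starts row 2. P = [[1, 2, 3, 5], [4]].

So P = [[1, 2, 3, 5], [4]], Q = [[1, 2, 3, 4], [5]].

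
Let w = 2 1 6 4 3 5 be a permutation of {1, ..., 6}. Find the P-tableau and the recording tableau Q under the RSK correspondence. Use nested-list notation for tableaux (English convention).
Insert each entry of the permutation into P by Schensted row insertion, recording in Q the position of each new cell.

Insert 2: appended to row 1. P = [[2]], Q = [[1]].
Insert 1: 1 bumps 2 from row 1; 2 starts row 2. P = [[1], [2]], Q = [[1], [2]].
Insert 6: appended to row 1. P = [[1, 6], [2]], Q = [[1, 3], [2]].
Insert 4: 4 bumps 6 from row 1; 6 appends to row 2. P = [[1, 4], [2, 6]], Q = [[1, 3], [2, 4]].
Insert 3: 3 bumps 4 from row 1; 4 bumps 6 from row 2; 6 starts row 3. P = [[1, 3], [2, 4], [6]], Q = [[1, 3], [2, 4], [5]].
Insert 5: appended to row 1. P = [[1, 3, 5], [2, 4], [6]], Q = [[1, 3, 6], [2, 4], [5]].

So P = [[1, 3, 5], [2, 4], [6]], Q = [[1, 3, 6], [2, 4], [5]].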